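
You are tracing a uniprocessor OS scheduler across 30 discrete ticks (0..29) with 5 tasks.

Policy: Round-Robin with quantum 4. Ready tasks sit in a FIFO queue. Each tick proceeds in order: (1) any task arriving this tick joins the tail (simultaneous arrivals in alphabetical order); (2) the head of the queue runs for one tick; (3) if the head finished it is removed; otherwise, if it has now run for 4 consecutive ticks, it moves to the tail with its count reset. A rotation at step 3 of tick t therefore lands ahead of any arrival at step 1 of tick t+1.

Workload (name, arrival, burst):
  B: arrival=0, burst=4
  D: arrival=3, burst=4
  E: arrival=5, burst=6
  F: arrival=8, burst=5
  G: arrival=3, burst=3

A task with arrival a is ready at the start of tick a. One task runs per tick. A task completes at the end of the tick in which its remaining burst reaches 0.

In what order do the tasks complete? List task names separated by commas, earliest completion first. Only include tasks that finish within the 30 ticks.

completion order = B, D, G, E, F

t=0: queue=[B] q_used=0 → run B
t=1: queue=[B] q_used=1 → run B
t=2: queue=[B] q_used=2 → run B
t=3: queue=[B,D,G] q_used=3 → run B
t=4: queue=[D,G] q_used=0 → run D
t=5: queue=[D,G,E] q_used=1 → run D
t=6: queue=[D,G,E] q_used=2 → run D
t=7: queue=[D,G,E] q_used=3 → run D
t=8: queue=[G,E,F] q_used=0 → run G
t=9: queue=[G,E,F] q_used=1 → run G
t=10: queue=[G,E,F] q_used=2 → run G
t=11: queue=[E,F] q_used=0 → run E
t=12: queue=[E,F] q_used=1 → run E
t=13: queue=[E,F] q_used=2 → run E
t=14: queue=[E,F] q_used=3 → run E
t=15: queue=[F,E] q_used=0 → run F
t=16: queue=[F,E] q_used=1 → run F
t=17: queue=[F,E] q_used=2 → run F
t=18: queue=[F,E] q_used=3 → run F
t=19: queue=[E,F] q_used=0 → run E
t=20: queue=[E,F] q_used=1 → run E
t=21: queue=[F] q_used=0 → run F
t=22: (idle)
t=23: (idle)
t=24: (idle)
t=25: (idle)
t=26: (idle)
t=27: (idle)
t=28: (idle)
t=29: (idle)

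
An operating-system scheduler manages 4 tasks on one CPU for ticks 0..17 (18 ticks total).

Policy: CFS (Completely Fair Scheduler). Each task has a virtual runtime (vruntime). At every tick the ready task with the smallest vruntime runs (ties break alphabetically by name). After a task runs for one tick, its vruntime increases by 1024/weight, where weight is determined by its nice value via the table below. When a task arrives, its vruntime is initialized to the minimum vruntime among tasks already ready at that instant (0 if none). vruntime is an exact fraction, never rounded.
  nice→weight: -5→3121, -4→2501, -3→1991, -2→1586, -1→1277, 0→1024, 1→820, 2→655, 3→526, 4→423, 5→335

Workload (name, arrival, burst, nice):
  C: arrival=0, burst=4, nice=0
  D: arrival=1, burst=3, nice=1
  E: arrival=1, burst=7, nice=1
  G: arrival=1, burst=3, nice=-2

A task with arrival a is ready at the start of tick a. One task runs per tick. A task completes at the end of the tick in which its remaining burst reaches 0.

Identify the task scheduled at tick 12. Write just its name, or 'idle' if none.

t=0: vr[C=0] → run C
t=1: vr[C=1 D=1 E=1 G=1] → run C
t=2: vr[C=2 D=1 E=1 G=1] → run D
t=3: vr[C=2 D=461/205 E=1 G=1] → run E
t=4: vr[C=2 D=461/205 E=461/205 G=1] → run G
t=5: vr[C=2 D=461/205 E=461/205 G=1305/793] → run G
t=6: vr[C=2 D=461/205 E=461/205 G=1817/793] → run C
t=7: vr[C=3 D=461/205 E=461/205 G=1817/793] → run D
t=8: vr[C=3 D=717/205 E=461/205 G=1817/793] → run E
t=9: vr[C=3 D=717/205 E=717/205 G=1817/793] → run G
t=10: vr[C=3 D=717/205 E=717/205] → run C
t=11: vr[D=717/205 E=717/205] → run D
t=12: vr[E=717/205] → run E
t=13: vr[E=973/205] → run E
t=14: vr[E=1229/205] → run E
t=15: vr[E=297/41] → run E
t=16: vr[E=1741/205] → run E
t=17: (idle)

running at tick 12 = E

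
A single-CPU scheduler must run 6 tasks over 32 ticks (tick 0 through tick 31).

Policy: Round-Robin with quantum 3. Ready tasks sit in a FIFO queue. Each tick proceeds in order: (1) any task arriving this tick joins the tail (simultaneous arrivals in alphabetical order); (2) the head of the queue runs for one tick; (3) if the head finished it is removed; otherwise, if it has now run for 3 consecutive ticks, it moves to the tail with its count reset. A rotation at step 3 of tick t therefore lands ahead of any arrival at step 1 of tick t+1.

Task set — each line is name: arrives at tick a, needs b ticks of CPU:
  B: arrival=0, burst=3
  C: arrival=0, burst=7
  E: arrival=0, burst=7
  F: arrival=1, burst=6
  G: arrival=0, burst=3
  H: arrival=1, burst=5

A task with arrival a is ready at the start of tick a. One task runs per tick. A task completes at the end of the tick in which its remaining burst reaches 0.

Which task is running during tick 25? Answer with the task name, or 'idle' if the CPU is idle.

running at tick 25 = F

t=0: queue=[B,C,E,G] q_used=0 → run B
t=1: queue=[B,C,E,G,F,H] q_used=1 → run B
t=2: queue=[B,C,E,G,F,H] q_used=2 → run B
t=3: queue=[C,E,G,F,H] q_used=0 → run C
t=4: queue=[C,E,G,F,H] q_used=1 → run C
t=5: queue=[C,E,G,F,H] q_used=2 → run C
t=6: queue=[E,G,F,H,C] q_used=0 → run E
t=7: queue=[E,G,F,H,C] q_used=1 → run E
t=8: queue=[E,G,F,H,C] q_used=2 → run E
t=9: queue=[G,F,H,C,E] q_used=0 → run G
t=10: queue=[G,F,H,C,E] q_used=1 → run G
t=11: queue=[G,F,H,C,E] q_used=2 → run G
t=12: queue=[F,H,C,E] q_used=0 → run F
t=13: queue=[F,H,C,E] q_used=1 → run F
t=14: queue=[F,H,C,E] q_used=2 → run F
t=15: queue=[H,C,E,F] q_used=0 → run H
t=16: queue=[H,C,E,F] q_used=1 → run H
t=17: queue=[H,C,E,F] q_used=2 → run H
t=18: queue=[C,E,F,H] q_used=0 → run C
t=19: queue=[C,E,F,H] q_used=1 → run C
t=20: queue=[C,E,F,H] q_used=2 → run C
t=21: queue=[E,F,H,C] q_used=0 → run E
t=22: queue=[E,F,H,C] q_used=1 → run E
t=23: queue=[E,F,H,C] q_used=2 → run E
t=24: queue=[F,H,C,E] q_used=0 → run F
t=25: queue=[F,H,C,E] q_used=1 → run F
t=26: queue=[F,H,C,E] q_used=2 → run F
t=27: queue=[H,C,E] q_used=0 → run H
t=28: queue=[H,C,E] q_used=1 → run H
t=29: queue=[C,E] q_used=0 → run C
t=30: queue=[E] q_used=0 → run E
t=31: (idle)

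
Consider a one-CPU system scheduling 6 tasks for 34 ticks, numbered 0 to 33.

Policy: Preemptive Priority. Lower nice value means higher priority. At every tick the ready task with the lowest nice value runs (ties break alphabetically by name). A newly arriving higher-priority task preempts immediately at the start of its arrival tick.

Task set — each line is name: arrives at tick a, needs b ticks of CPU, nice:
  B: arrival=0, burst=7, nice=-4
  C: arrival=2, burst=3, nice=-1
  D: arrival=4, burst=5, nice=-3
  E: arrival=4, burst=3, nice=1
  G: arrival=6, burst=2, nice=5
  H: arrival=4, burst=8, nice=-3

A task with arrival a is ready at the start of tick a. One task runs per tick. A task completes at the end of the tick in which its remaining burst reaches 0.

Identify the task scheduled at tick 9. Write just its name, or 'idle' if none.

running at tick 9 = D

t=0: ready={B} → run B
t=1: ready={B} → run B
t=2: ready={B,C} → run B
t=3: ready={B,C} → run B
t=4: ready={B,C,D,E,H} → run B
t=5: ready={B,C,D,E,H} → run B
t=6: ready={B,C,D,E,G,H} → run B
t=7: ready={C,D,E,G,H} → run D
t=8: ready={C,D,E,G,H} → run D
t=9: ready={C,D,E,G,H} → run D
t=10: ready={C,D,E,G,H} → run D
t=11: ready={C,D,E,G,H} → run D
t=12: ready={C,E,G,H} → run H
t=13: ready={C,E,G,H} → run H
t=14: ready={C,E,G,H} → run H
t=15: ready={C,E,G,H} → run H
t=16: ready={C,E,G,H} → run H
t=17: ready={C,E,G,H} → run H
t=18: ready={C,E,G,H} → run H
t=19: ready={C,E,G,H} → run H
t=20: ready={C,E,G} → run C
t=21: ready={C,E,G} → run C
t=22: ready={C,E,G} → run C
t=23: ready={E,G} → run E
t=24: ready={E,G} → run E
t=25: ready={E,G} → run E
t=26: ready={G} → run G
t=27: ready={G} → run G
t=28: (idle)
t=29: (idle)
t=30: (idle)
t=31: (idle)
t=32: (idle)
t=33: (idle)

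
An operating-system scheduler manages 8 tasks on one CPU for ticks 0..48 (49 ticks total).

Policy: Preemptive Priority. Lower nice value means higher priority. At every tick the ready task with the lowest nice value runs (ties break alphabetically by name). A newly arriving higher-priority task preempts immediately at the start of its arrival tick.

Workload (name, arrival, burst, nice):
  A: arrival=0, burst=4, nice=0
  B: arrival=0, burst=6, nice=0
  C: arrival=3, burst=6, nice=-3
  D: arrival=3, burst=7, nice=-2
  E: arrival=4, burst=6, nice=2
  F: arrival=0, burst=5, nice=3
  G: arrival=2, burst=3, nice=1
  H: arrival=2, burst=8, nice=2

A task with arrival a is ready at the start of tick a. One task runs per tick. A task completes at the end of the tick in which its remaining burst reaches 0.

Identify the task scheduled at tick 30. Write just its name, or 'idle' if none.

t=0: ready={A,B,F} → run A
t=1: ready={A,B,F} → run A
t=2: ready={A,B,F,G,H} → run A
t=3: ready={A,B,C,D,F,G,H} → run C
t=4: ready={A,B,C,D,E,F,G,H} → run C
t=5: ready={A,B,C,D,E,F,G,H} → run C
t=6: ready={A,B,C,D,E,F,G,H} → run C
t=7: ready={A,B,C,D,E,F,G,H} → run C
t=8: ready={A,B,C,D,E,F,G,H} → run C
t=9: ready={A,B,D,E,F,G,H} → run D
t=10: ready={A,B,D,E,F,G,H} → run D
t=11: ready={A,B,D,E,F,G,H} → run D
t=12: ready={A,B,D,E,F,G,H} → run D
t=13: ready={A,B,D,E,F,G,H} → run D
t=14: ready={A,B,D,E,F,G,H} → run D
t=15: ready={A,B,D,E,F,G,H} → run D
t=16: ready={A,B,E,F,G,H} → run A
t=17: ready={B,E,F,G,H} → run B
t=18: ready={B,E,F,G,H} → run B
t=19: ready={B,E,F,G,H} → run B
t=20: ready={B,E,F,G,H} → run B
t=21: ready={B,E,F,G,H} → run B
t=22: ready={B,E,F,G,H} → run B
t=23: ready={E,F,G,H} → run G
t=24: ready={E,F,G,H} → run G
t=25: ready={E,F,G,H} → run G
t=26: ready={E,F,H} → run E
t=27: ready={E,F,H} → run E
t=28: ready={E,F,H} → run E
t=29: ready={E,F,H} → run E
t=30: ready={E,F,H} → run E
t=31: ready={E,F,H} → run E
t=32: ready={F,H} → run H
t=33: ready={F,H} → run H
t=34: ready={F,H} → run H
t=35: ready={F,H} → run H
t=36: ready={F,H} → run H
t=37: ready={F,H} → run H
t=38: ready={F,H} → run H
t=39: ready={F,H} → run H
t=40: ready={F} → run F
t=41: ready={F} → run F
t=42: ready={F} → run F
t=43: ready={F} → run F
t=44: ready={F} → run F
t=45: (idle)
t=46: (idle)
t=47: (idle)
t=48: (idle)

running at tick 30 = E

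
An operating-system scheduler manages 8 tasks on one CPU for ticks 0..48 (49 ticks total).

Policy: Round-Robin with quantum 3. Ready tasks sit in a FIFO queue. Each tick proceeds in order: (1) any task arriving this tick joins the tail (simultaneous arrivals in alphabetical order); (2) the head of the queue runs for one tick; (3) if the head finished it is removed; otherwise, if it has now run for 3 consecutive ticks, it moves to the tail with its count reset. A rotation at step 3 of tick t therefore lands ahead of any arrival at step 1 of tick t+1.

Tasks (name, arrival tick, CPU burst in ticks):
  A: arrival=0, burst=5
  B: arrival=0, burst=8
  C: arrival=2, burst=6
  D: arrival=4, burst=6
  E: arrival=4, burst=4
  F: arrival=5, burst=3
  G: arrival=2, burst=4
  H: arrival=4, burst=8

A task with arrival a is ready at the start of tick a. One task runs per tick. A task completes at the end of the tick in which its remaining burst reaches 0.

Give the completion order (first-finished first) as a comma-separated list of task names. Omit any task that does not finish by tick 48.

t=0: queue=[A,B] q_used=0 → run A
t=1: queue=[A,B] q_used=1 → run A
t=2: queue=[A,B,C,G] q_used=2 → run A
t=3: queue=[B,C,G,A] q_used=0 → run B
t=4: queue=[B,C,G,A,D,E,H] q_used=1 → run B
t=5: queue=[B,C,G,A,D,E,H,F] q_used=2 → run B
t=6: queue=[C,G,A,D,E,H,F,B] q_used=0 → run C
t=7: queue=[C,G,A,D,E,H,F,B] q_used=1 → run C
t=8: queue=[C,G,A,D,E,H,F,B] q_used=2 → run C
t=9: queue=[G,A,D,E,H,F,B,C] q_used=0 → run G
t=10: queue=[G,A,D,E,H,F,B,C] q_used=1 → run G
t=11: queue=[G,A,D,E,H,F,B,C] q_used=2 → run G
t=12: queue=[A,D,E,H,F,B,C,G] q_used=0 → run A
t=13: queue=[A,D,E,H,F,B,C,G] q_used=1 → run A
t=14: queue=[D,E,H,F,B,C,G] q_used=0 → run D
t=15: queue=[D,E,H,F,B,C,G] q_used=1 → run D
t=16: queue=[D,E,H,F,B,C,G] q_used=2 → run D
t=17: queue=[E,H,F,B,C,G,D] q_used=0 → run E
t=18: queue=[E,H,F,B,C,G,D] q_used=1 → run E
t=19: queue=[E,H,F,B,C,G,D] q_used=2 → run E
t=20: queue=[H,F,B,C,G,D,E] q_used=0 → run H
t=21: queue=[H,F,B,C,G,D,E] q_used=1 → run H
t=22: queue=[H,F,B,C,G,D,E] q_used=2 → run H
t=23: queue=[F,B,C,G,D,E,H] q_used=0 → run F
t=24: queue=[F,B,C,G,D,E,H] q_used=1 → run F
t=25: queue=[F,B,C,G,D,E,H] q_used=2 → run F
t=26: queue=[B,C,G,D,E,H] q_used=0 → run B
t=27: queue=[B,C,G,D,E,H] q_used=1 → run B
t=28: queue=[B,C,G,D,E,H] q_used=2 → run B
t=29: queue=[C,G,D,E,H,B] q_used=0 → run C
t=30: queue=[C,G,D,E,H,B] q_used=1 → run C
t=31: queue=[C,G,D,E,H,B] q_used=2 → run C
t=32: queue=[G,D,E,H,B] q_used=0 → run G
t=33: queue=[D,E,H,B] q_used=0 → run D
t=34: queue=[D,E,H,B] q_used=1 → run D
t=35: queue=[D,E,H,B] q_used=2 → run D
t=36: queue=[E,H,B] q_used=0 → run E
t=37: queue=[H,B] q_used=0 → run H
t=38: queue=[H,B] q_used=1 → run H
t=39: queue=[H,B] q_used=2 → run H
t=40: queue=[B,H] q_used=0 → run B
t=41: queue=[B,H] q_used=1 → run B
t=42: queue=[H] q_used=0 → run H
t=43: queue=[H] q_used=1 → run H
t=44: (idle)
t=45: (idle)
t=46: (idle)
t=47: (idle)
t=48: (idle)

completion order = A, F, C, G, D, E, B, H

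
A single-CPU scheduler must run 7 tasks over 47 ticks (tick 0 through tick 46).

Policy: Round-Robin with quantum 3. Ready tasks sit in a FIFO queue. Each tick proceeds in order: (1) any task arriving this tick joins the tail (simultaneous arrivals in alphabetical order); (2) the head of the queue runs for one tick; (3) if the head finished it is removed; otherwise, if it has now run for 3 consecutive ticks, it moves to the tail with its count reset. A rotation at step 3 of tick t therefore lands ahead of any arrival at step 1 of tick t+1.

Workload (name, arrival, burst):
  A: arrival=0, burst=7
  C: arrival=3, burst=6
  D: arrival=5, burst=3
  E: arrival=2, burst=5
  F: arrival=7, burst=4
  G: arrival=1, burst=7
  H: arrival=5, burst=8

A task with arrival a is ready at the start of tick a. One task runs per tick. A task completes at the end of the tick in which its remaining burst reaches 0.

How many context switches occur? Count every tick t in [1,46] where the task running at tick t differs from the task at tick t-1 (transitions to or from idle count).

t=0: queue=[A] q_used=0 → run A
t=1: queue=[A,G] q_used=1 → run A
t=2: queue=[A,G,E] q_used=2 → run A
t=3: queue=[G,E,A,C] q_used=0 → run G
t=4: queue=[G,E,A,C] q_used=1 → run G
t=5: queue=[G,E,A,C,D,H] q_used=2 → run G
t=6: queue=[E,A,C,D,H,G] q_used=0 → run E
t=7: queue=[E,A,C,D,H,G,F] q_used=1 → run E
t=8: queue=[E,A,C,D,H,G,F] q_used=2 → run E
t=9: queue=[A,C,D,H,G,F,E] q_used=0 → run A
t=10: queue=[A,C,D,H,G,F,E] q_used=1 → run A
t=11: queue=[A,C,D,H,G,F,E] q_used=2 → run A
t=12: queue=[C,D,H,G,F,E,A] q_used=0 → run C
t=13: queue=[C,D,H,G,F,E,A] q_used=1 → run C
t=14: queue=[C,D,H,G,F,E,A] q_used=2 → run C
t=15: queue=[D,H,G,F,E,A,C] q_used=0 → run D
t=16: queue=[D,H,G,F,E,A,C] q_used=1 → run D
t=17: queue=[D,H,G,F,E,A,C] q_used=2 → run D
t=18: queue=[H,G,F,E,A,C] q_used=0 → run H
t=19: queue=[H,G,F,E,A,C] q_used=1 → run H
t=20: queue=[H,G,F,E,A,C] q_used=2 → run H
t=21: queue=[G,F,E,A,C,H] q_used=0 → run G
t=22: queue=[G,F,E,A,C,H] q_used=1 → run G
t=23: queue=[G,F,E,A,C,H] q_used=2 → run G
t=24: queue=[F,E,A,C,H,G] q_used=0 → run F
t=25: queue=[F,E,A,C,H,G] q_used=1 → run F
t=26: queue=[F,E,A,C,H,G] q_used=2 → run F
t=27: queue=[E,A,C,H,G,F] q_used=0 → run E
t=28: queue=[E,A,C,H,G,F] q_used=1 → run E
t=29: queue=[A,C,H,G,F] q_used=0 → run A
t=30: queue=[C,H,G,F] q_used=0 → run C
t=31: queue=[C,H,G,F] q_used=1 → run C
t=32: queue=[C,H,G,F] q_used=2 → run C
t=33: queue=[H,G,F] q_used=0 → run H
t=34: queue=[H,G,F] q_used=1 → run H
t=35: queue=[H,G,F] q_used=2 → run H
t=36: queue=[G,F,H] q_used=0 → run G
t=37: queue=[F,H] q_used=0 → run F
t=38: queue=[H] q_used=0 → run H
t=39: queue=[H] q_used=1 → run H
t=40: (idle)
t=41: (idle)
t=42: (idle)
t=43: (idle)
t=44: (idle)
t=45: (idle)
t=46: (idle)

context switches = 16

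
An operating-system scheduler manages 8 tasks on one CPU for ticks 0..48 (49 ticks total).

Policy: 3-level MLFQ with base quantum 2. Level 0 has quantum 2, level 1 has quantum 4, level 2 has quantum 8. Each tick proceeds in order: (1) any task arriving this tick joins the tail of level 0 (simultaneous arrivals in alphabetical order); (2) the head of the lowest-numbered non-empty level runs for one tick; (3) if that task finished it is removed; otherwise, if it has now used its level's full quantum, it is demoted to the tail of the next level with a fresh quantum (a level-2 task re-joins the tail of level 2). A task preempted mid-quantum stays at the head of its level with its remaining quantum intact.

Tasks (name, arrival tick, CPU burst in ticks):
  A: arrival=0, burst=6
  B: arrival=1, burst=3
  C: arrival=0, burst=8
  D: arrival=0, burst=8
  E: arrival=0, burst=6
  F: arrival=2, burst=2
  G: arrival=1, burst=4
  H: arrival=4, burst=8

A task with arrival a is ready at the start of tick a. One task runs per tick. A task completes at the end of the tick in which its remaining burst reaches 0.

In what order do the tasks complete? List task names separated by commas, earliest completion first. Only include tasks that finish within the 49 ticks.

t=0: L0/L1/L2 = ACDE/-/- → run A
t=1: L0/L1/L2 = ACDEBG/-/- → run A
t=2: L0/L1/L2 = CDEBGF/A/- → run C
t=3: L0/L1/L2 = CDEBGF/A/- → run C
t=4: L0/L1/L2 = DEBGFH/AC/- → run D
t=5: L0/L1/L2 = DEBGFH/AC/- → run D
t=6: L0/L1/L2 = EBGFH/ACD/- → run E
t=7: L0/L1/L2 = EBGFH/ACD/- → run E
t=8: L0/L1/L2 = BGFH/ACDE/- → run B
t=9: L0/L1/L2 = BGFH/ACDE/- → run B
t=10: L0/L1/L2 = GFH/ACDEB/- → run G
t=11: L0/L1/L2 = GFH/ACDEB/- → run G
t=12: L0/L1/L2 = FH/ACDEBG/- → run F
t=13: L0/L1/L2 = FH/ACDEBG/- → run F
t=14: L0/L1/L2 = H/ACDEBG/- → run H
t=15: L0/L1/L2 = H/ACDEBG/- → run H
t=16: L0/L1/L2 = -/ACDEBGH/- → run A
t=17: L0/L1/L2 = -/ACDEBGH/- → run A
t=18: L0/L1/L2 = -/ACDEBGH/- → run A
t=19: L0/L1/L2 = -/ACDEBGH/- → run A
t=20: L0/L1/L2 = -/CDEBGH/- → run C
t=21: L0/L1/L2 = -/CDEBGH/- → run C
t=22: L0/L1/L2 = -/CDEBGH/- → run C
t=23: L0/L1/L2 = -/CDEBGH/- → run C
t=24: L0/L1/L2 = -/DEBGH/C → run D
t=25: L0/L1/L2 = -/DEBGH/C → run D
t=26: L0/L1/L2 = -/DEBGH/C → run D
t=27: L0/L1/L2 = -/DEBGH/C → run D
t=28: L0/L1/L2 = -/EBGH/CD → run E
t=29: L0/L1/L2 = -/EBGH/CD → run E
t=30: L0/L1/L2 = -/EBGH/CD → run E
t=31: L0/L1/L2 = -/EBGH/CD → run E
t=32: L0/L1/L2 = -/BGH/CD → run B
t=33: L0/L1/L2 = -/GH/CD → run G
t=34: L0/L1/L2 = -/GH/CD → run G
t=35: L0/L1/L2 = -/H/CD → run H
t=36: L0/L1/L2 = -/H/CD → run H
t=37: L0/L1/L2 = -/H/CD → run H
t=38: L0/L1/L2 = -/H/CD → run H
t=39: L0/L1/L2 = -/-/CDH → run C
t=40: L0/L1/L2 = -/-/CDH → run C
t=41: L0/L1/L2 = -/-/DH → run D
t=42: L0/L1/L2 = -/-/DH → run D
t=43: L0/L1/L2 = -/-/H → run H
t=44: L0/L1/L2 = -/-/H → run H
t=45: (idle)
t=46: (idle)
t=47: (idle)
t=48: (idle)

completion order = F, A, E, B, G, C, D, H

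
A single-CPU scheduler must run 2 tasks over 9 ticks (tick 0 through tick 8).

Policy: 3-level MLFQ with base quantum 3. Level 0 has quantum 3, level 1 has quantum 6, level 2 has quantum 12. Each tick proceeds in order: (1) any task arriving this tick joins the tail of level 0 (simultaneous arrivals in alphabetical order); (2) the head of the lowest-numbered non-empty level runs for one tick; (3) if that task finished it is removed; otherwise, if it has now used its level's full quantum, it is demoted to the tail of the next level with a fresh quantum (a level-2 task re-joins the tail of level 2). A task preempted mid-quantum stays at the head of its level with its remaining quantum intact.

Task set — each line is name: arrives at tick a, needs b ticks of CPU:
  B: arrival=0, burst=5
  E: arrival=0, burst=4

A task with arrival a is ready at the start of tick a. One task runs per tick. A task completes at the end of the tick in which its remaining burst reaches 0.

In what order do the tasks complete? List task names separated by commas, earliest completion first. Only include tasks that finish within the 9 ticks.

completion order = B, E

t=0: L0/L1/L2 = BE/-/- → run B
t=1: L0/L1/L2 = BE/-/- → run B
t=2: L0/L1/L2 = BE/-/- → run B
t=3: L0/L1/L2 = E/B/- → run E
t=4: L0/L1/L2 = E/B/- → run E
t=5: L0/L1/L2 = E/B/- → run E
t=6: L0/L1/L2 = -/BE/- → run B
t=7: L0/L1/L2 = -/BE/- → run B
t=8: L0/L1/L2 = -/E/- → run E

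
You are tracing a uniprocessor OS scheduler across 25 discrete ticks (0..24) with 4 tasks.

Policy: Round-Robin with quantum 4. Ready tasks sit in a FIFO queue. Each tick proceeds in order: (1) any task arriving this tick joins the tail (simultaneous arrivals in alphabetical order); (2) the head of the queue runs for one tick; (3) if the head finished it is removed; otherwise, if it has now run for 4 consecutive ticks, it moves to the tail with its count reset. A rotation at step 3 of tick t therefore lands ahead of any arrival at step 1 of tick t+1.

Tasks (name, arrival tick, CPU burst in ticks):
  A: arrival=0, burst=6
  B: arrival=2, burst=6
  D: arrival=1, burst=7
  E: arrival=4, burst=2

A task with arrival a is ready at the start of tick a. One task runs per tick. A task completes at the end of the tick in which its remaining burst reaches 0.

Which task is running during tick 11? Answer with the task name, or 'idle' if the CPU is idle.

running at tick 11 = B

t=0: queue=[A] q_used=0 → run A
t=1: queue=[A,D] q_used=1 → run A
t=2: queue=[A,D,B] q_used=2 → run A
t=3: queue=[A,D,B] q_used=3 → run A
t=4: queue=[D,B,A,E] q_used=0 → run D
t=5: queue=[D,B,A,E] q_used=1 → run D
t=6: queue=[D,B,A,E] q_used=2 → run D
t=7: queue=[D,B,A,E] q_used=3 → run D
t=8: queue=[B,A,E,D] q_used=0 → run B
t=9: queue=[B,A,E,D] q_used=1 → run B
t=10: queue=[B,A,E,D] q_used=2 → run B
t=11: queue=[B,A,E,D] q_used=3 → run B
t=12: queue=[A,E,D,B] q_used=0 → run A
t=13: queue=[A,E,D,B] q_used=1 → run A
t=14: queue=[E,D,B] q_used=0 → run E
t=15: queue=[E,D,B] q_used=1 → run E
t=16: queue=[D,B] q_used=0 → run D
t=17: queue=[D,B] q_used=1 → run D
t=18: queue=[D,B] q_used=2 → run D
t=19: queue=[B] q_used=0 → run B
t=20: queue=[B] q_used=1 → run B
t=21: (idle)
t=22: (idle)
t=23: (idle)
t=24: (idle)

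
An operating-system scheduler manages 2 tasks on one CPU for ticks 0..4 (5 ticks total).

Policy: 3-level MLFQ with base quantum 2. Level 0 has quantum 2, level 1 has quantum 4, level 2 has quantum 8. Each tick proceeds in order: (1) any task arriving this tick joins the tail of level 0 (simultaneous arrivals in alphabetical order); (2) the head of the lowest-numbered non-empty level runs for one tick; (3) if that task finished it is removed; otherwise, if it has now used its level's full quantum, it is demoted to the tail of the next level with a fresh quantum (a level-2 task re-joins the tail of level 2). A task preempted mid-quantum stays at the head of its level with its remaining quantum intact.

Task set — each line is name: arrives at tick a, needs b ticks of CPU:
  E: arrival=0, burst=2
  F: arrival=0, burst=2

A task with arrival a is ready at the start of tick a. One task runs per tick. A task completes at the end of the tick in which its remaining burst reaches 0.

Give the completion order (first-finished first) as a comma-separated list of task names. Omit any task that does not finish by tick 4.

t=0: L0/L1/L2 = EF/-/- → run E
t=1: L0/L1/L2 = EF/-/- → run E
t=2: L0/L1/L2 = F/-/- → run F
t=3: L0/L1/L2 = F/-/- → run F
t=4: (idle)

completion order = E, F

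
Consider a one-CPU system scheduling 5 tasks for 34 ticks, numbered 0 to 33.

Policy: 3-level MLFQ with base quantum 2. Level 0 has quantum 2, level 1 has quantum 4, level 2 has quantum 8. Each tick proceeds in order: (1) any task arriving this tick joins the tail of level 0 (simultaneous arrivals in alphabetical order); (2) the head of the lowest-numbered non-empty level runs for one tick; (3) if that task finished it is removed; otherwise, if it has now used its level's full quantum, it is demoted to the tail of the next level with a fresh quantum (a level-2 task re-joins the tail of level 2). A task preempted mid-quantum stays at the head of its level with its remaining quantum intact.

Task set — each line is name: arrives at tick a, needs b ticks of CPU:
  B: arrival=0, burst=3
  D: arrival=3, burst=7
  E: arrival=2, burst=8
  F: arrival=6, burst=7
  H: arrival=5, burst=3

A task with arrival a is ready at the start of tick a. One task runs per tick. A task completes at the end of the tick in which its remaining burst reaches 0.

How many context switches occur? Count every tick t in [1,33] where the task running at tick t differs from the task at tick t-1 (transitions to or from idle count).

t=0: L0/L1/L2 = B/-/- → run B
t=1: L0/L1/L2 = B/-/- → run B
t=2: L0/L1/L2 = E/B/- → run E
t=3: L0/L1/L2 = ED/B/- → run E
t=4: L0/L1/L2 = D/BE/- → run D
t=5: L0/L1/L2 = DH/BE/- → run D
t=6: L0/L1/L2 = HF/BED/- → run H
t=7: L0/L1/L2 = HF/BED/- → run H
t=8: L0/L1/L2 = F/BEDH/- → run F
t=9: L0/L1/L2 = F/BEDH/- → run F
t=10: L0/L1/L2 = -/BEDHF/- → run B
t=11: L0/L1/L2 = -/EDHF/- → run E
t=12: L0/L1/L2 = -/EDHF/- → run E
t=13: L0/L1/L2 = -/EDHF/- → run E
t=14: L0/L1/L2 = -/EDHF/- → run E
t=15: L0/L1/L2 = -/DHF/E → run D
t=16: L0/L1/L2 = -/DHF/E → run D
t=17: L0/L1/L2 = -/DHF/E → run D
t=18: L0/L1/L2 = -/DHF/E → run D
t=19: L0/L1/L2 = -/HF/ED → run H
t=20: L0/L1/L2 = -/F/ED → run F
t=21: L0/L1/L2 = -/F/ED → run F
t=22: L0/L1/L2 = -/F/ED → run F
t=23: L0/L1/L2 = -/F/ED → run F
t=24: L0/L1/L2 = -/-/EDF → run E
t=25: L0/L1/L2 = -/-/EDF → run E
t=26: L0/L1/L2 = -/-/DF → run D
t=27: L0/L1/L2 = -/-/F → run F
t=28: (idle)
t=29: (idle)
t=30: (idle)
t=31: (idle)
t=32: (idle)
t=33: (idle)

context switches = 13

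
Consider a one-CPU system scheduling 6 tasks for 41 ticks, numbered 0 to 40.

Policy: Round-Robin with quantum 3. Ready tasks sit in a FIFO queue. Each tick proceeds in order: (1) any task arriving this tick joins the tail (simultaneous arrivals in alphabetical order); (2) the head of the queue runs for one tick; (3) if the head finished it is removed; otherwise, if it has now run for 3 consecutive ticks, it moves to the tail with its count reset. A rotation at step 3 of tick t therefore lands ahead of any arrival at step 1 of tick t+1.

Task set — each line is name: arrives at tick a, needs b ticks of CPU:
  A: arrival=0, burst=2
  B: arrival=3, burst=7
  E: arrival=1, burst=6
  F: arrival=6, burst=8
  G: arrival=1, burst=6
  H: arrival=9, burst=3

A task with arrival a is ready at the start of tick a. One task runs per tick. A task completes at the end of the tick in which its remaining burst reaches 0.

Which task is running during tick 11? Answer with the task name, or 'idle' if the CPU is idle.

t=0: queue=[A] q_used=0 → run A
t=1: queue=[A,E,G] q_used=1 → run A
t=2: queue=[E,G] q_used=0 → run E
t=3: queue=[E,G,B] q_used=1 → run E
t=4: queue=[E,G,B] q_used=2 → run E
t=5: queue=[G,B,E] q_used=0 → run G
t=6: queue=[G,B,E,F] q_used=1 → run G
t=7: queue=[G,B,E,F] q_used=2 → run G
t=8: queue=[B,E,F,G] q_used=0 → run B
t=9: queue=[B,E,F,G,H] q_used=1 → run B
t=10: queue=[B,E,F,G,H] q_used=2 → run B
t=11: queue=[E,F,G,H,B] q_used=0 → run E
t=12: queue=[E,F,G,H,B] q_used=1 → run E
t=13: queue=[E,F,G,H,B] q_used=2 → run E
t=14: queue=[F,G,H,B] q_used=0 → run F
t=15: queue=[F,G,H,B] q_used=1 → run F
t=16: queue=[F,G,H,B] q_used=2 → run F
t=17: queue=[G,H,B,F] q_used=0 → run G
t=18: queue=[G,H,B,F] q_used=1 → run G
t=19: queue=[G,H,B,F] q_used=2 → run G
t=20: queue=[H,B,F] q_used=0 → run H
t=21: queue=[H,B,F] q_used=1 → run H
t=22: queue=[H,B,F] q_used=2 → run H
t=23: queue=[B,F] q_used=0 → run B
t=24: queue=[B,F] q_used=1 → run B
t=25: queue=[B,F] q_used=2 → run B
t=26: queue=[F,B] q_used=0 → run F
t=27: queue=[F,B] q_used=1 → run F
t=28: queue=[F,B] q_used=2 → run F
t=29: queue=[B,F] q_used=0 → run B
t=30: queue=[F] q_used=0 → run F
t=31: queue=[F] q_used=1 → run F
t=32: (idle)
t=33: (idle)
t=34: (idle)
t=35: (idle)
t=36: (idle)
t=37: (idle)
t=38: (idle)
t=39: (idle)
t=40: (idle)

running at tick 11 = E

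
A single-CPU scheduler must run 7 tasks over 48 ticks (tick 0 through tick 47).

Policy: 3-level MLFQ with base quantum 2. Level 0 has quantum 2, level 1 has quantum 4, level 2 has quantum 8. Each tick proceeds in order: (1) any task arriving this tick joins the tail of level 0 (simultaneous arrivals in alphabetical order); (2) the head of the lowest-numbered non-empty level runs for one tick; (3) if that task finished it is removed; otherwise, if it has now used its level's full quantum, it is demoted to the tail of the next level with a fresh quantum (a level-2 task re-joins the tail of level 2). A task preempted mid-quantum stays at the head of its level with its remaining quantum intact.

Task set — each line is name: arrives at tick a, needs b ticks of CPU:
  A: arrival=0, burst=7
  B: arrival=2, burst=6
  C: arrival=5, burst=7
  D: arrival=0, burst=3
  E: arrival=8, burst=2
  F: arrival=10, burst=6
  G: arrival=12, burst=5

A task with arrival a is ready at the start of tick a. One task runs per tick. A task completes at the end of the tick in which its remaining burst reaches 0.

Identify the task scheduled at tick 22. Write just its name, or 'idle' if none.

running at tick 22 = B

t=0: L0/L1/L2 = AD/-/- → run A
t=1: L0/L1/L2 = AD/-/- → run A
t=2: L0/L1/L2 = DB/A/- → run D
t=3: L0/L1/L2 = DB/A/- → run D
t=4: L0/L1/L2 = B/AD/- → run B
t=5: L0/L1/L2 = BC/AD/- → run B
t=6: L0/L1/L2 = C/ADB/- → run C
t=7: L0/L1/L2 = C/ADB/- → run C
t=8: L0/L1/L2 = E/ADBC/- → run E
t=9: L0/L1/L2 = E/ADBC/- → run E
t=10: L0/L1/L2 = F/ADBC/- → run F
t=11: L0/L1/L2 = F/ADBC/- → run F
t=12: L0/L1/L2 = G/ADBCF/- → run G
t=13: L0/L1/L2 = G/ADBCF/- → run G
t=14: L0/L1/L2 = -/ADBCFG/- → run A
t=15: L0/L1/L2 = -/ADBCFG/- → run A
t=16: L0/L1/L2 = -/ADBCFG/- → run A
t=17: L0/L1/L2 = -/ADBCFG/- → run A
t=18: L0/L1/L2 = -/DBCFG/A → run D
t=19: L0/L1/L2 = -/BCFG/A → run B
t=20: L0/L1/L2 = -/BCFG/A → run B
t=21: L0/L1/L2 = -/BCFG/A → run B
t=22: L0/L1/L2 = -/BCFG/A → run B
t=23: L0/L1/L2 = -/CFG/A → run C
t=24: L0/L1/L2 = -/CFG/A → run C
t=25: L0/L1/L2 = -/CFG/A → run C
t=26: L0/L1/L2 = -/CFG/A → run C
t=27: L0/L1/L2 = -/FG/AC → run F
t=28: L0/L1/L2 = -/FG/AC → run F
t=29: L0/L1/L2 = -/FG/AC → run F
t=30: L0/L1/L2 = -/FG/AC → run F
t=31: L0/L1/L2 = -/G/AC → run G
t=32: L0/L1/L2 = -/G/AC → run G
t=33: L0/L1/L2 = -/G/AC → run G
t=34: L0/L1/L2 = -/-/AC → run A
t=35: L0/L1/L2 = -/-/C → run C
t=36: (idle)
t=37: (idle)
t=38: (idle)
t=39: (idle)
t=40: (idle)
t=41: (idle)
t=42: (idle)
t=43: (idle)
t=44: (idle)
t=45: (idle)
t=46: (idle)
t=47: (idle)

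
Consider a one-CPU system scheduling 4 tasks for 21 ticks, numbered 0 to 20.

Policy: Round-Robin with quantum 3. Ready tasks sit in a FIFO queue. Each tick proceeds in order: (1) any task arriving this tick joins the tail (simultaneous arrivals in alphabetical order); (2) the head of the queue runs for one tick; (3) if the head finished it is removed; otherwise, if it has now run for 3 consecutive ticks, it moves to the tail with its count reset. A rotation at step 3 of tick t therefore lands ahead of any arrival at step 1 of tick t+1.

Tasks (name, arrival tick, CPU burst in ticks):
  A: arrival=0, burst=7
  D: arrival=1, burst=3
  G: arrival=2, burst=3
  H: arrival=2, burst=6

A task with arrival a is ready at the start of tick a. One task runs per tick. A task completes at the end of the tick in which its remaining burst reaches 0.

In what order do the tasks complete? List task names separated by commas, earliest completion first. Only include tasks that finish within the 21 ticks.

t=0: queue=[A] q_used=0 → run A
t=1: queue=[A,D] q_used=1 → run A
t=2: queue=[A,D,G,H] q_used=2 → run A
t=3: queue=[D,G,H,A] q_used=0 → run D
t=4: queue=[D,G,H,A] q_used=1 → run D
t=5: queue=[D,G,H,A] q_used=2 → run D
t=6: queue=[G,H,A] q_used=0 → run G
t=7: queue=[G,H,A] q_used=1 → run G
t=8: queue=[G,H,A] q_used=2 → run G
t=9: queue=[H,A] q_used=0 → run H
t=10: queue=[H,A] q_used=1 → run H
t=11: queue=[H,A] q_used=2 → run H
t=12: queue=[A,H] q_used=0 → run A
t=13: queue=[A,H] q_used=1 → run A
t=14: queue=[A,H] q_used=2 → run A
t=15: queue=[H,A] q_used=0 → run H
t=16: queue=[H,A] q_used=1 → run H
t=17: queue=[H,A] q_used=2 → run H
t=18: queue=[A] q_used=0 → run A
t=19: (idle)
t=20: (idle)

completion order = D, G, H, A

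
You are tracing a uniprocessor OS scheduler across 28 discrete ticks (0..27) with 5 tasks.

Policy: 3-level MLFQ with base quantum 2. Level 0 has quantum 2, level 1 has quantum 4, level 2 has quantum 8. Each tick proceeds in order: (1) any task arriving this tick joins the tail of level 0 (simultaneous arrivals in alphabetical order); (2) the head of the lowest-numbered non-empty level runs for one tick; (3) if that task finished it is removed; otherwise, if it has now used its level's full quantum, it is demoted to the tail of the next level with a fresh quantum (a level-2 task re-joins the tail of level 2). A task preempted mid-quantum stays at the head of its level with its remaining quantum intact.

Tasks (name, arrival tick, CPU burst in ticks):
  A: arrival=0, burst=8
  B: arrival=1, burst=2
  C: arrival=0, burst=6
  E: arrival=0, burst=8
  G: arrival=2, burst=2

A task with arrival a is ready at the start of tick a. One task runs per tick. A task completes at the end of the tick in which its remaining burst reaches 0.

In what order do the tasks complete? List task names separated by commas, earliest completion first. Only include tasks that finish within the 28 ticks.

completion order = B, G, C, A, E

t=0: L0/L1/L2 = ACE/-/- → run A
t=1: L0/L1/L2 = ACEB/-/- → run A
t=2: L0/L1/L2 = CEBG/A/- → run C
t=3: L0/L1/L2 = CEBG/A/- → run C
t=4: L0/L1/L2 = EBG/AC/- → run E
t=5: L0/L1/L2 = EBG/AC/- → run E
t=6: L0/L1/L2 = BG/ACE/- → run B
t=7: L0/L1/L2 = BG/ACE/- → run B
t=8: L0/L1/L2 = G/ACE/- → run G
t=9: L0/L1/L2 = G/ACE/- → run G
t=10: L0/L1/L2 = -/ACE/- → run A
t=11: L0/L1/L2 = -/ACE/- → run A
t=12: L0/L1/L2 = -/ACE/- → run A
t=13: L0/L1/L2 = -/ACE/- → run A
t=14: L0/L1/L2 = -/CE/A → run C
t=15: L0/L1/L2 = -/CE/A → run C
t=16: L0/L1/L2 = -/CE/A → run C
t=17: L0/L1/L2 = -/CE/A → run C
t=18: L0/L1/L2 = -/E/A → run E
t=19: L0/L1/L2 = -/E/A → run E
t=20: L0/L1/L2 = -/E/A → run E
t=21: L0/L1/L2 = -/E/A → run E
t=22: L0/L1/L2 = -/-/AE → run A
t=23: L0/L1/L2 = -/-/AE → run A
t=24: L0/L1/L2 = -/-/E → run E
t=25: L0/L1/L2 = -/-/E → run E
t=26: (idle)
t=27: (idle)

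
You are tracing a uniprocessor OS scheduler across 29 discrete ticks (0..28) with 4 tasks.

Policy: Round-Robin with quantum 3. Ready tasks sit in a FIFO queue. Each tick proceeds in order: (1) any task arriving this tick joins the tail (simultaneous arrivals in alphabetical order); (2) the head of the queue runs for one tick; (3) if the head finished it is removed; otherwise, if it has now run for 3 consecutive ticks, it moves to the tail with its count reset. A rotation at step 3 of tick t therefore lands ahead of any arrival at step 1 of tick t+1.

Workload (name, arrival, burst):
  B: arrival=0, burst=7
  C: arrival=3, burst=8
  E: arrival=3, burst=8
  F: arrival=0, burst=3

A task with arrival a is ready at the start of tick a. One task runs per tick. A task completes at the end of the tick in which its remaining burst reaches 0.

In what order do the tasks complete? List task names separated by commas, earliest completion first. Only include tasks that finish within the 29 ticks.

completion order = F, B, C, E

t=0: queue=[B,F] q_used=0 → run B
t=1: queue=[B,F] q_used=1 → run B
t=2: queue=[B,F] q_used=2 → run B
t=3: queue=[F,B,C,E] q_used=0 → run F
t=4: queue=[F,B,C,E] q_used=1 → run F
t=5: queue=[F,B,C,E] q_used=2 → run F
t=6: queue=[B,C,E] q_used=0 → run B
t=7: queue=[B,C,E] q_used=1 → run B
t=8: queue=[B,C,E] q_used=2 → run B
t=9: queue=[C,E,B] q_used=0 → run C
t=10: queue=[C,E,B] q_used=1 → run C
t=11: queue=[C,E,B] q_used=2 → run C
t=12: queue=[E,B,C] q_used=0 → run E
t=13: queue=[E,B,C] q_used=1 → run E
t=14: queue=[E,B,C] q_used=2 → run E
t=15: queue=[B,C,E] q_used=0 → run B
t=16: queue=[C,E] q_used=0 → run C
t=17: queue=[C,E] q_used=1 → run C
t=18: queue=[C,E] q_used=2 → run C
t=19: queue=[E,C] q_used=0 → run E
t=20: queue=[E,C] q_used=1 → run E
t=21: queue=[E,C] q_used=2 → run E
t=22: queue=[C,E] q_used=0 → run C
t=23: queue=[C,E] q_used=1 → run C
t=24: queue=[E] q_used=0 → run E
t=25: queue=[E] q_used=1 → run E
t=26: (idle)
t=27: (idle)
t=28: (idle)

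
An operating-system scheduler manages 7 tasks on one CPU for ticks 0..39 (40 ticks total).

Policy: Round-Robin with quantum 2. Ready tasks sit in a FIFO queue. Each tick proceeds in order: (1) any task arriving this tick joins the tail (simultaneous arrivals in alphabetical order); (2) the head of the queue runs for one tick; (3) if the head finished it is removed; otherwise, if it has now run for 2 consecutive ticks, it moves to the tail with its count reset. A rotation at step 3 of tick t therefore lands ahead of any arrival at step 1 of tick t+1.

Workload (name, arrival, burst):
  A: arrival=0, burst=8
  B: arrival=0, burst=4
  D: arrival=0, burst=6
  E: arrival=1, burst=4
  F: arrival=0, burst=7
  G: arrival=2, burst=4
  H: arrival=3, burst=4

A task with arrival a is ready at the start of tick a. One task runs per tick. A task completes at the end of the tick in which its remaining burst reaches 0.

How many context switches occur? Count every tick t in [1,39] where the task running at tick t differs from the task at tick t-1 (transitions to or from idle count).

context switches = 19

t=0: queue=[A,B,D,F] q_used=0 → run A
t=1: queue=[A,B,D,F,E] q_used=1 → run A
t=2: queue=[B,D,F,E,A,G] q_used=0 → run B
t=3: queue=[B,D,F,E,A,G,H] q_used=1 → run B
t=4: queue=[D,F,E,A,G,H,B] q_used=0 → run D
t=5: queue=[D,F,E,A,G,H,B] q_used=1 → run D
t=6: queue=[F,E,A,G,H,B,D] q_used=0 → run F
t=7: queue=[F,E,A,G,H,B,D] q_used=1 → run F
t=8: queue=[E,A,G,H,B,D,F] q_used=0 → run E
t=9: queue=[E,A,G,H,B,D,F] q_used=1 → run E
t=10: queue=[A,G,H,B,D,F,E] q_used=0 → run A
t=11: queue=[A,G,H,B,D,F,E] q_used=1 → run A
t=12: queue=[G,H,B,D,F,E,A] q_used=0 → run G
t=13: queue=[G,H,B,D,F,E,A] q_used=1 → run G
t=14: queue=[H,B,D,F,E,A,G] q_used=0 → run H
t=15: queue=[H,B,D,F,E,A,G] q_used=1 → run H
t=16: queue=[B,D,F,E,A,G,H] q_used=0 → run B
t=17: queue=[B,D,F,E,A,G,H] q_used=1 → run B
t=18: queue=[D,F,E,A,G,H] q_used=0 → run D
t=19: queue=[D,F,E,A,G,H] q_used=1 → run D
t=20: queue=[F,E,A,G,H,D] q_used=0 → run F
t=21: queue=[F,E,A,G,H,D] q_used=1 → run F
t=22: queue=[E,A,G,H,D,F] q_used=0 → run E
t=23: queue=[E,A,G,H,D,F] q_used=1 → run E
t=24: queue=[A,G,H,D,F] q_used=0 → run A
t=25: queue=[A,G,H,D,F] q_used=1 → run A
t=26: queue=[G,H,D,F,A] q_used=0 → run G
t=27: queue=[G,H,D,F,A] q_used=1 → run G
t=28: queue=[H,D,F,A] q_used=0 → run H
t=29: queue=[H,D,F,A] q_used=1 → run H
t=30: queue=[D,F,A] q_used=0 → run D
t=31: queue=[D,F,A] q_used=1 → run D
t=32: queue=[F,A] q_used=0 → run F
t=33: queue=[F,A] q_used=1 → run F
t=34: queue=[A,F] q_used=0 → run A
t=35: queue=[A,F] q_used=1 → run A
t=36: queue=[F] q_used=0 → run F
t=37: (idle)
t=38: (idle)
t=39: (idle)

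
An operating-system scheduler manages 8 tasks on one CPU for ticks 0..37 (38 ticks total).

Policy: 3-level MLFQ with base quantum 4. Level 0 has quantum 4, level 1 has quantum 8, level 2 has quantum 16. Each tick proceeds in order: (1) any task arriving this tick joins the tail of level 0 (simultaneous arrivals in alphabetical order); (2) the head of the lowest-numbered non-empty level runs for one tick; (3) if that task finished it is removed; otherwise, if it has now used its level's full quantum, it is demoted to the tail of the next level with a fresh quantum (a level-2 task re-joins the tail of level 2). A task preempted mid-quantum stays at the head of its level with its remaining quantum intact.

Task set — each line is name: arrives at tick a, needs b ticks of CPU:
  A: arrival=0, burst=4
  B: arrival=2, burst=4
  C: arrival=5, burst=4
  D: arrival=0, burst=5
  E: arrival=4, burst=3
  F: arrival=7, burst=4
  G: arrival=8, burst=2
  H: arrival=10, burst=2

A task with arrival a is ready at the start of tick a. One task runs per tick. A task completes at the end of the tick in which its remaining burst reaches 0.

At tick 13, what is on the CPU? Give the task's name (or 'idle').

t=0: L0/L1/L2 = AD/-/- → run A
t=1: L0/L1/L2 = AD/-/- → run A
t=2: L0/L1/L2 = ADB/-/- → run A
t=3: L0/L1/L2 = ADB/-/- → run A
t=4: L0/L1/L2 = DBE/-/- → run D
t=5: L0/L1/L2 = DBEC/-/- → run D
t=6: L0/L1/L2 = DBEC/-/- → run D
t=7: L0/L1/L2 = DBECF/-/- → run D
t=8: L0/L1/L2 = BECFG/D/- → run B
t=9: L0/L1/L2 = BECFG/D/- → run B
t=10: L0/L1/L2 = BECFGH/D/- → run B
t=11: L0/L1/L2 = BECFGH/D/- → run B
t=12: L0/L1/L2 = ECFGH/D/- → run E
t=13: L0/L1/L2 = ECFGH/D/- → run E
t=14: L0/L1/L2 = ECFGH/D/- → run E
t=15: L0/L1/L2 = CFGH/D/- → run C
t=16: L0/L1/L2 = CFGH/D/- → run C
t=17: L0/L1/L2 = CFGH/D/- → run C
t=18: L0/L1/L2 = CFGH/D/- → run C
t=19: L0/L1/L2 = FGH/D/- → run F
t=20: L0/L1/L2 = FGH/D/- → run F
t=21: L0/L1/L2 = FGH/D/- → run F
t=22: L0/L1/L2 = FGH/D/- → run F
t=23: L0/L1/L2 = GH/D/- → run G
t=24: L0/L1/L2 = GH/D/- → run G
t=25: L0/L1/L2 = H/D/- → run H
t=26: L0/L1/L2 = H/D/- → run H
t=27: L0/L1/L2 = -/D/- → run D
t=28: (idle)
t=29: (idle)
t=30: (idle)
t=31: (idle)
t=32: (idle)
t=33: (idle)
t=34: (idle)
t=35: (idle)
t=36: (idle)
t=37: (idle)

running at tick 13 = E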